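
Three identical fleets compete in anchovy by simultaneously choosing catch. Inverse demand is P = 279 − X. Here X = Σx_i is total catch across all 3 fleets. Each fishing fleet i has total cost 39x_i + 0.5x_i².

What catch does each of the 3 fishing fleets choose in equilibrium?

A representative fishing fleet's profit is π_i = x_i(279 − X) − 39x_i − 0.5x_i², with X = x_i + Σ_{j≠i} x_j.
First-order condition: 240 − 3x_i − Σ_{j≠i} x_j = 0.
In a symmetric equilibrium every fishing fleet chooses the same x, so Σ_{j≠i} x_j = 2x. The condition becomes 240 − 5x = 0, giving x = 240/5 = 48.

48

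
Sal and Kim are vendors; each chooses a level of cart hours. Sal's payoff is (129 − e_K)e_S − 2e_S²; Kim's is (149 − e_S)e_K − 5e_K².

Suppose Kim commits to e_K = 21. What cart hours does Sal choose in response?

Expanding Sal's payoff: 129e_S − e_Ke_S − 2e_S².
∂π/∂e_S = 129 − e_K − 4e_S = 0, so e_S = 32.25 − 0.25e_K.
At e_K = 21: e_S = 32.25 − 0.25·21 = 27.

27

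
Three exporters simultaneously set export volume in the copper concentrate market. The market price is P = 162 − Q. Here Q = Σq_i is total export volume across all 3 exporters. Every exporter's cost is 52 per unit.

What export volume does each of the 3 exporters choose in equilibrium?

A representative exporter's profit is π_i = q_i(162 − Q) − 52q_i, with Q = q_i + Σ_{j≠i} q_j.
First-order condition: 110 − 2q_i − Σ_{j≠i} q_j = 0.
In a symmetric equilibrium every exporter chooses the same q, so Σ_{j≠i} q_j = 2q. The condition becomes 110 − 4q = 0, giving q = 110/4 = 27.5.

27.5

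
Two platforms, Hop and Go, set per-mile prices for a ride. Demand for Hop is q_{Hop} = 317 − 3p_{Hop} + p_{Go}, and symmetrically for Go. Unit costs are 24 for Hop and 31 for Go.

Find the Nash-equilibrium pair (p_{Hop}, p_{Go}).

78.4, 81.4

Hop's profit: π = (p_{Hop} − 24)(317 − 3p_{Hop} + p_{Go}).
∂π/∂p_{Hop} = 389 − 6p_{Hop} + p_{Go} = 0 ⇒ p_{Hop} = 389/6 + (1/6)p_{Go}.
Similarly p_{Go} = 205/3 + (1/6)p_{Hop}.
Plugging p_{Go} into Hop's best response: p_{Hop} = 389/6 + (1/6)(205/3 + (1/6)p_{Hop}) ⇒ (35/36)p_{Hop} = 686/9, so p_{Hop} = 78.4.
Then p_{Go} = 205/3 + (1/6)·78.4 = 81.4.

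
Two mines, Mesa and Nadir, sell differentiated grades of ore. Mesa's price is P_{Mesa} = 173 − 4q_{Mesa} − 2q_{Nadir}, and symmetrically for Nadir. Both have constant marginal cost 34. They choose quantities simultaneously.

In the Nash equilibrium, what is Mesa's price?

Mine Mesa's profit: π = q_{Mesa}(173 − 4q_{Mesa} − 2q_{Nadir}) − 34q_{Mesa}.
∂π/∂q_{Mesa} = 139 − 8q_{Mesa} − 2q_{Nadir} = 0 ⇒ q_{Mesa} = 17.375 − 0.25q_{Nadir}.
By symmetry q_{Nadir} = q_{Mesa}; substituting into the reaction function, 1.25q_{Mesa} = 17.375 and q_{Mesa} = 13.9.
P_{Mesa} = 173 − 4·13.9 − 2·13.9 = 89.6.

89.6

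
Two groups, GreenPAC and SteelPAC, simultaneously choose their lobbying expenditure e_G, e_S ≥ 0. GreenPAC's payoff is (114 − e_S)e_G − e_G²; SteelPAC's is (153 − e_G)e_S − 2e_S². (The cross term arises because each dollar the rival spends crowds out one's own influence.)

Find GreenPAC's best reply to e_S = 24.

45

Expanding GreenPAC's payoff: 114e_G − e_Se_G − e_G².
∂π/∂e_G = 114 − e_S − 2e_G = 0, so e_G = 57 − 0.5e_S.
At e_S = 24: e_G = 57 − 0.5·24 = 45.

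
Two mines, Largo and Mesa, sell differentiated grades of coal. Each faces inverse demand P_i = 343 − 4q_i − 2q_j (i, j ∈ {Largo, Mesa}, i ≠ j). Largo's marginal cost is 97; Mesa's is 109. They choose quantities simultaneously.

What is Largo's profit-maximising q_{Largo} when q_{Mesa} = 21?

25.5

Mine Largo's profit: π = q_{Largo}(343 − 4q_{Largo} − 2q_{Mesa}) − 97q_{Largo}.
∂π/∂q_{Largo} = 246 − 8q_{Largo} − 2q_{Mesa} = 0 ⇒ q_{Largo} = 30.75 − 0.25q_{Mesa}.
At q_{Mesa} = 21: q_{Largo} = 30.75 − 0.25·21 = 25.5.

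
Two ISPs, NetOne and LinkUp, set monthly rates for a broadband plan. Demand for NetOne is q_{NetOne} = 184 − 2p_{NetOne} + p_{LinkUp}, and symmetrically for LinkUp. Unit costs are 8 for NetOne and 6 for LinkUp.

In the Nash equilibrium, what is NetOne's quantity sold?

NetOne's profit: π = (p_{NetOne} − 8)(184 − 2p_{NetOne} + p_{LinkUp}).
∂π/∂p_{NetOne} = 200 − 4p_{NetOne} + p_{LinkUp} = 0 ⇒ p_{NetOne} = 50 + 0.25p_{LinkUp}.
Similarly p_{LinkUp} = 49 + 0.25p_{NetOne}.
Substituting the second reaction function into the first: p_{NetOne} = 50 + 0.25(49 + 0.25p_{NetOne}), which gives 0.9375p_{NetOne} = 62.25 ⇒ p_{NetOne} = 66.4.
Then p_{LinkUp} = 49 + 0.25·66.4 = 65.6.
q_{NetOne} = 184 − 2·66.4 + 65.6 = 116.8.

116.8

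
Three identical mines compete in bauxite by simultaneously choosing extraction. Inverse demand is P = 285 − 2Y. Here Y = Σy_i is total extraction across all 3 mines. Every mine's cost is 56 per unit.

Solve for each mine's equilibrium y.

A representative mine's profit is π_i = y_i(285 − 2Y) − 56y_i, with Y = y_i + Σ_{j≠i} y_j.
First-order condition: 229 − 4y_i − 2Σ_{j≠i} y_j = 0.
Imposing symmetry (y_j = y for all j) turns Σ_{j≠i} y_j into 2y, so 229 = 8y and y = 28.625.

28.625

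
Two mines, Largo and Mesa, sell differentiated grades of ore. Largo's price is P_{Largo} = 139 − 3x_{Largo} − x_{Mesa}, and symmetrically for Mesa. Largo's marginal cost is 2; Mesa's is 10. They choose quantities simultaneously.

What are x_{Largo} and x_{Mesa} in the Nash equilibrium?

19.8, 18.2

Mine Largo's profit: π = x_{Largo}(139 − 3x_{Largo} − x_{Mesa}) − 2x_{Largo}.
∂π/∂x_{Largo} = 137 − 6x_{Largo} − x_{Mesa} = 0 ⇒ x_{Largo} = 137/6 − (1/6)x_{Mesa}.
Similarly x_{Mesa} = 21.5 − (1/6)x_{Largo}.
Plugging x_{Mesa} into Largo's best response: x_{Largo} = 137/6 − (1/6)(21.5 − (1/6)x_{Largo}) ⇒ (35/36)x_{Largo} = 19.25, so x_{Largo} = 19.8.
Then x_{Mesa} = 21.5 − (1/6)·19.8 = 18.2.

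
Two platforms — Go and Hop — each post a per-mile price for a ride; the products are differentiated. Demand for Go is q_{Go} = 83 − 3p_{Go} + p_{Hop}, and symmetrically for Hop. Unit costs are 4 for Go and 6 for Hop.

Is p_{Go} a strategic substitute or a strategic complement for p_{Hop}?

Go's profit: π = (p_{Go} − 4)(83 − 3p_{Go} + p_{Hop}).
∂π/∂p_{Go} = 95 − 6p_{Go} + p_{Hop} = 0 ⇒ p_{Go} = 95/6 + (1/6)p_{Hop}.
The best-response slope dp_{Go}/dp_{Hop} = 1/6 > 0: the reaction function is upward-sloping, so the choices are strategic complements.

strategic complements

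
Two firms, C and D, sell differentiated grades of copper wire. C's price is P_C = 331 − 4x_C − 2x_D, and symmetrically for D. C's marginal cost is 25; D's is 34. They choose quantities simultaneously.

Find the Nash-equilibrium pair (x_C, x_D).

30.9, 29.4

Firm C's profit: π = x_C(331 − 4x_C − 2x_D) − 25x_C.
∂π/∂x_C = 306 − 8x_C − 2x_D = 0 ⇒ x_C = 38.25 − 0.25x_D.
Similarly x_D = 37.125 − 0.25x_C.
Solving the two reaction functions simultaneously: (1 − (−0.25)(−0.25))x_C = 38.25 − 0.25·37.125, so 0.9375x_C = 927/32 and x_C = 30.9.
Then x_D = 37.125 − 0.25·30.9 = 29.4.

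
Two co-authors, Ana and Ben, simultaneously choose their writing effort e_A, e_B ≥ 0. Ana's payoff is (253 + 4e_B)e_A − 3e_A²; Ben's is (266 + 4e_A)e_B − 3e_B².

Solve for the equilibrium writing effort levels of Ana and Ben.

129.1, 130.4

Expanding Ana's payoff: 253e_A + 4e_Be_A − 3e_A².
∂π/∂e_A = 253 + 4e_B − 6e_A = 0, so e_A = 253/6 + (2/3)e_B.
Likewise for Ben: e_B = 133/3 + (2/3)e_A.
Plugging e_B into Ana's best response: e_A = 253/6 + (2/3)(133/3 + (2/3)e_A) ⇒ (5/9)e_A = 1291/18, so e_A = 129.1.
Then e_B = 133/3 + (2/3)·129.1 = 130.4.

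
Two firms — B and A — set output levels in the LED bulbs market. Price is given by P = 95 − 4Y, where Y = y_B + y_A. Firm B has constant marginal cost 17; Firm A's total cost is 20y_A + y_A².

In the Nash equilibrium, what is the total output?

Firm B's profit: π = y_B(95 − 4(y_B + y_A)) − 17y_B.
∂π/∂y_B = 78 − 8y_B − 4y_A = 0, so y_B = 9.75 − 0.5y_A.
For A: ∂π/∂y_A = 75 − 10y_A − 4y_B = 0 ⇒ y_A = 7.5 − 0.4y_B.
Solving the two reaction functions simultaneously: (1 − (−0.5)(−0.4))y_B = 9.75 − 0.5·7.5, so 0.8y_B = 6 and y_B = 7.5.
Then y_A = 7.5 − 0.4·7.5 = 4.5.
Total output: 7.5 + 4.5 = 12.

12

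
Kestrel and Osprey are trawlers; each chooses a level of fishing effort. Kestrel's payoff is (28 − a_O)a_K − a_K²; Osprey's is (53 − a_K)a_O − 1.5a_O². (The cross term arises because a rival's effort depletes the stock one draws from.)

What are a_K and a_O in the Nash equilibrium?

6.2, 15.6

Expanding Kestrel's payoff: 28a_K − a_Oa_K − a_K².
∂π/∂a_K = 28 − a_O − 2a_K = 0, so a_K = 14 − 0.5a_O.
Likewise for Osprey: a_O = 53/3 − (1/3)a_K.
Plugging a_O into Kestrel's best response: a_K = 14 − 0.5(53/3 − (1/3)a_K) ⇒ (5/6)a_K = 31/6, so a_K = 6.2.
Then a_O = 53/3 − (1/3)·6.2 = 15.6.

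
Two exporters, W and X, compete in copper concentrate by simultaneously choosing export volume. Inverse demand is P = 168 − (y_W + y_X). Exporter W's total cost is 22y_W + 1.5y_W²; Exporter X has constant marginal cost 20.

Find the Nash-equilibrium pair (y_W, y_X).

Exporter W's profit: π = y_W(168 − (y_W + y_X)) − 22y_W − 1.5y_W².
∂π/∂y_W = 146 − 5y_W − y_X = 0, so y_W = 29.2 − 0.2y_X.
For X: ∂π/∂y_X = 148 − 2y_X − y_W = 0 ⇒ y_X = 74 − 0.5y_W.
Substituting the second reaction function into the first: y_W = 29.2 − 0.2(74 − 0.5y_W), which gives 0.9y_W = 14.4 ⇒ y_W = 16.
Then y_X = 74 − 0.5·16 = 66.

16, 66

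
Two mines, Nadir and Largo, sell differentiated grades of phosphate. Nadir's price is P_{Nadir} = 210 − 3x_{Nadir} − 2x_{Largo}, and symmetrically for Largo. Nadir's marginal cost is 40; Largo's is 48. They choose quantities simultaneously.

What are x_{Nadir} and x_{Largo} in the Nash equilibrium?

Mine Nadir's profit: π = x_{Nadir}(210 − 3x_{Nadir} − 2x_{Largo}) − 40x_{Nadir}.
∂π/∂x_{Nadir} = 170 − 6x_{Nadir} − 2x_{Largo} = 0 ⇒ x_{Nadir} = 85/3 − (1/3)x_{Largo}.
Similarly x_{Largo} = 27 − (1/3)x_{Nadir}.
Solving the two reaction functions simultaneously: (1 − (−1/3)(−1/3))x_{Nadir} = 85/3 − (1/3)·27, so (8/9)x_{Nadir} = 58/3 and x_{Nadir} = 21.75.
Then x_{Largo} = 27 − (1/3)·21.75 = 19.75.

21.75, 19.75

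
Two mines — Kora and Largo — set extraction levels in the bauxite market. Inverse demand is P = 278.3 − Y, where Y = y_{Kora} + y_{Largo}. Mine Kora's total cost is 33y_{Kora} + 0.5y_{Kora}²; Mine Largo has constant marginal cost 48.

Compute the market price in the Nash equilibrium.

137.12

Mine Kora's profit: π = y_{Kora}(278.3 − (y_{Kora} + y_{Largo})) − 33y_{Kora} − 0.5y_{Kora}².
∂π/∂y_{Kora} = 245.3 − 3y_{Kora} − y_{Largo} = 0, so y_{Kora} = 2453/30 − (1/3)y_{Largo}.
For Largo: ∂π/∂y_{Largo} = 230.3 − 2y_{Largo} − y_{Kora} = 0 ⇒ y_{Largo} = 115.15 − 0.5y_{Kora}.
Substituting the second reaction function into the first: y_{Kora} = 2453/30 − (1/3)(115.15 − 0.5y_{Kora}), which gives (5/6)y_{Kora} = 2603/60 ⇒ y_{Kora} = 52.06.
Then y_{Largo} = 115.15 − 0.5·52.06 = 89.12.
Equilibrium price: P = 278.3 − 141.18 = 137.12.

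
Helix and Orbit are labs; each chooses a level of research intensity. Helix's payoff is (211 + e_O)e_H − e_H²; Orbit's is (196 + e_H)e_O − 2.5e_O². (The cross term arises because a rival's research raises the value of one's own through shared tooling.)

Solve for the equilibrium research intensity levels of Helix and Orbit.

Expanding Helix's payoff: 211e_H + e_Oe_H − e_H².
∂π/∂e_H = 211 + e_O − 2e_H = 0, so e_H = 105.5 + 0.5e_O.
Likewise for Orbit: e_O = 39.2 + 0.2e_H.
Substituting the second reaction function into the first: e_H = 105.5 + 0.5(39.2 + 0.2e_H), which gives 0.9e_H = 125.1 ⇒ e_H = 139.
Then e_O = 39.2 + 0.2·139 = 67.

139, 67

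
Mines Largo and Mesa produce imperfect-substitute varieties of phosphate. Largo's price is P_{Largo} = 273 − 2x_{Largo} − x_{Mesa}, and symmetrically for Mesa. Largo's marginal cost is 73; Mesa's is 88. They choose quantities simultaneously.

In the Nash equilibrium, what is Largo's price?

Mine Largo's profit: π = x_{Largo}(273 − 2x_{Largo} − x_{Mesa}) − 73x_{Largo}.
∂π/∂x_{Largo} = 200 − 4x_{Largo} − x_{Mesa} = 0 ⇒ x_{Largo} = 50 − 0.25x_{Mesa}.
Similarly x_{Mesa} = 46.25 − 0.25x_{Largo}.
Substituting the second reaction function into the first: x_{Largo} = 50 − 0.25(46.25 − 0.25x_{Largo}), which gives 0.9375x_{Largo} = 38.4375 ⇒ x_{Largo} = 41.
Then x_{Mesa} = 46.25 − 0.25·41 = 36.
P_{Largo} = 273 − 2·41 − 36 = 155.

155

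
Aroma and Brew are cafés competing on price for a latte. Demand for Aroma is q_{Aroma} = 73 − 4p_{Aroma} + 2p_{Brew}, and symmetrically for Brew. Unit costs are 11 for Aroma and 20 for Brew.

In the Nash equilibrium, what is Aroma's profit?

Aroma's profit: π = (p_{Aroma} − 11)(73 − 4p_{Aroma} + 2p_{Brew}).
∂π/∂p_{Aroma} = 117 − 8p_{Aroma} + 2p_{Brew} = 0 ⇒ p_{Aroma} = 14.625 + 0.25p_{Brew}.
Similarly p_{Brew} = 19.125 + 0.25p_{Aroma}.
Substituting the second reaction function into the first: p_{Aroma} = 14.625 + 0.25(19.125 + 0.25p_{Aroma}), which gives 0.9375p_{Aroma} = 621/32 ⇒ p_{Aroma} = 20.7.
Then p_{Brew} = 19.125 + 0.25·20.7 = 24.3.
q_{Aroma} = 73 − 4·20.7 + 2·24.3 = 38.8.
Profit = (20.7 − 11)·38.8 = 376.36.

376.36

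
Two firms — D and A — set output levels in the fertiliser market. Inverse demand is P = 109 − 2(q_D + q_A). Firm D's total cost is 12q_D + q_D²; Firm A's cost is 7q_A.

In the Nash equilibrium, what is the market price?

48.8

Firm D's profit: π = q_D(109 − 2(q_D + q_A)) − 12q_D − q_D².
∂π/∂q_D = 97 − 6q_D − 2q_A = 0, so q_D = 97/6 − (1/3)q_A.
For A: ∂π/∂q_A = 102 − 4q_A − 2q_D = 0 ⇒ q_A = 25.5 − 0.5q_D.
Substituting the second reaction function into the first: q_D = 97/6 − (1/3)(25.5 − 0.5q_D), which gives (5/6)q_D = 23/3 ⇒ q_D = 9.2.
Then q_A = 25.5 − 0.5·9.2 = 20.9.
Equilibrium price: P = 109 − 2·30.1 = 48.8.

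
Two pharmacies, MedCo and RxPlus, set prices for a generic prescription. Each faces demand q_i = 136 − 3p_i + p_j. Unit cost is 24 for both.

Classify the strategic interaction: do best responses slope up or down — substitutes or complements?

strategic complements

MedCo's profit: π = (p_{MedCo} − 24)(136 − 3p_{MedCo} + p_{RxPlus}).
∂π/∂p_{MedCo} = 208 − 6p_{MedCo} + p_{RxPlus} = 0 ⇒ p_{MedCo} = 104/3 + (1/6)p_{RxPlus}.
The best-response slope dp_{MedCo}/dp_{RxPlus} = 1/6 > 0: the reaction function is upward-sloping, so the choices are strategic complements.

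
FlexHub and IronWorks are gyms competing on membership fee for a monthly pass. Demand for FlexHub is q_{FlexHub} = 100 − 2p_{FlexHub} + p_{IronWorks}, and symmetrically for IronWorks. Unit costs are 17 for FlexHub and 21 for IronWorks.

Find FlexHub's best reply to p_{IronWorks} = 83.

FlexHub's profit: π = (p_{FlexHub} − 17)(100 − 2p_{FlexHub} + p_{IronWorks}).
∂π/∂p_{FlexHub} = 134 − 4p_{FlexHub} + p_{IronWorks} = 0 ⇒ p_{FlexHub} = 33.5 + 0.25p_{IronWorks}.
At p_{IronWorks} = 83: p_{FlexHub} = 33.5 + 0.25·83 = 54.25.

54.25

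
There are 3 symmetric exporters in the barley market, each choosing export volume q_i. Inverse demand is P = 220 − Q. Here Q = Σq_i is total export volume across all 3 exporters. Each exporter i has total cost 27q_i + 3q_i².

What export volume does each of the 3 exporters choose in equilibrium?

19.3

A representative exporter's profit is π_i = q_i(220 − Q) − 27q_i − 3q_i², with Q = q_i + Σ_{j≠i} q_j.
First-order condition: 193 − 8q_i − Σ_{j≠i} q_j = 0.
With identical exporters, set every q_j = q: then 193 − 8q − 2q = 0, i.e. q = 193/10 = 19.3.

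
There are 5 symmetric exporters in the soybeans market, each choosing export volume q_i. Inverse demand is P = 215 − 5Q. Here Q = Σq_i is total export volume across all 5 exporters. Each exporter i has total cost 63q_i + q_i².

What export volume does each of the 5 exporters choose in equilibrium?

4.75

A representative exporter's profit is π_i = q_i(215 − 5Q) − 63q_i − q_i², with Q = q_i + Σ_{j≠i} q_j.
First-order condition: 152 − 12q_i − 5Σ_{j≠i} q_j = 0.
Imposing symmetry (q_j = q for all j) turns Σ_{j≠i} q_j into 4q, so 152 = 32q and q = 4.75.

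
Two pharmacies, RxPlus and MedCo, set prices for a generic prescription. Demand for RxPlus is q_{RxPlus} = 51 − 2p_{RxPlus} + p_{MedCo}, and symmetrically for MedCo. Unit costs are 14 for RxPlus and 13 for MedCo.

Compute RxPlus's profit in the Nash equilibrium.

297.68

RxPlus's profit: π = (p_{RxPlus} − 14)(51 − 2p_{RxPlus} + p_{MedCo}).
∂π/∂p_{RxPlus} = 79 − 4p_{RxPlus} + p_{MedCo} = 0 ⇒ p_{RxPlus} = 19.75 + 0.25p_{MedCo}.
Similarly p_{MedCo} = 19.25 + 0.25p_{RxPlus}.
Substituting the second reaction function into the first: p_{RxPlus} = 19.75 + 0.25(19.25 + 0.25p_{RxPlus}), which gives 0.9375p_{RxPlus} = 24.5625 ⇒ p_{RxPlus} = 26.2.
Then p_{MedCo} = 19.25 + 0.25·26.2 = 25.8.
q_{RxPlus} = 51 − 2·26.2 + 25.8 = 24.4.
Profit = (26.2 − 14)·24.4 = 297.68.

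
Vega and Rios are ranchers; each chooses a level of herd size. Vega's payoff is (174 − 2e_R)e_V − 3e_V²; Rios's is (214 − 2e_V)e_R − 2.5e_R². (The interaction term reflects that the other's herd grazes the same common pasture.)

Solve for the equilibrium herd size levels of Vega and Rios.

17, 36

Expanding Vega's payoff: 174e_V − 2e_Re_V − 3e_V².
∂π/∂e_V = 174 − 2e_R − 6e_V = 0, so e_V = 29 − (1/3)e_R.
Likewise for Rios: e_R = 42.8 − 0.4e_V.
Plugging e_R into Vega's best response: e_V = 29 − (1/3)(42.8 − 0.4e_V) ⇒ (13/15)e_V = 221/15, so e_V = 17.
Then e_R = 42.8 − 0.4·17 = 36.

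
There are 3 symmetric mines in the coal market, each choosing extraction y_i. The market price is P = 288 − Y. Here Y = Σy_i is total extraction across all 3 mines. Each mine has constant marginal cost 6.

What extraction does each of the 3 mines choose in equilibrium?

70.5

A representative mine's profit is π_i = y_i(288 − Y) − 6y_i, with Y = y_i + Σ_{j≠i} y_j.
First-order condition: 282 − 2y_i − Σ_{j≠i} y_j = 0.
Imposing symmetry (y_j = y for all j) turns Σ_{j≠i} y_j into 2y, so 282 = 4y and y = 70.5.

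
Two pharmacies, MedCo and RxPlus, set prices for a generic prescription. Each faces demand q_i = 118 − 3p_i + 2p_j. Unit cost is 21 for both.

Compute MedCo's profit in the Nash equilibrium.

1764.1875

MedCo's profit: π = (p_{MedCo} − 21)(118 − 3p_{MedCo} + 2p_{RxPlus}).
∂π/∂p_{MedCo} = 181 − 6p_{MedCo} + 2p_{RxPlus} = 0 ⇒ p_{MedCo} = 181/6 + (1/3)p_{RxPlus}.
The game is symmetric, so in equilibrium p_{RxPlus} = p_{MedCo}: the reaction function gives (2/3)p_{MedCo} = 181/6, hence p_{MedCo} = 45.25.
q_{MedCo} = 118 − 3·45.25 + 2·45.25 = 72.75.
Profit = (45.25 − 21)·72.75 = 1764.1875.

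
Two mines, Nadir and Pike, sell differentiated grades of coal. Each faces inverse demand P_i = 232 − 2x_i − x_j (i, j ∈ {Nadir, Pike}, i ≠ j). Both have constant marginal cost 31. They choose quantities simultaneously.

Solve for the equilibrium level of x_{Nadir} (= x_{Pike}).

40.2

Mine Nadir's profit: π = x_{Nadir}(232 − 2x_{Nadir} − x_{Pike}) − 31x_{Nadir}.
∂π/∂x_{Nadir} = 201 − 4x_{Nadir} − x_{Pike} = 0 ⇒ x_{Nadir} = 50.25 − 0.25x_{Pike}.
The game is symmetric, so in equilibrium x_{Pike} = x_{Nadir}: the reaction function gives 1.25x_{Nadir} = 50.25, hence x_{Nadir} = 40.2.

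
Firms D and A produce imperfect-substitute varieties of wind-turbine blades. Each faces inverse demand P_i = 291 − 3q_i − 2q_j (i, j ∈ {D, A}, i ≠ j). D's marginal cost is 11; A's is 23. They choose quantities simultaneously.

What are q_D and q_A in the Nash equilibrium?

Firm D's profit: π = q_D(291 − 3q_D − 2q_A) − 11q_D.
∂π/∂q_D = 280 − 6q_D − 2q_A = 0 ⇒ q_D = 140/3 − (1/3)q_A.
Similarly q_A = 134/3 − (1/3)q_D.
Substituting the second reaction function into the first: q_D = 140/3 − (1/3)(134/3 − (1/3)q_D), which gives (8/9)q_D = 286/9 ⇒ q_D = 35.75.
Then q_A = 134/3 − (1/3)·35.75 = 32.75.

35.75, 32.75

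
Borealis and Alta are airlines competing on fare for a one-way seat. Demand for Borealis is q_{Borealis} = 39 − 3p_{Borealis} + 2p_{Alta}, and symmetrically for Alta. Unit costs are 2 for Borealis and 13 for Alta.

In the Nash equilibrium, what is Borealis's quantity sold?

33.9375

Borealis's profit: π = (p_{Borealis} − 2)(39 − 3p_{Borealis} + 2p_{Alta}).
∂π/∂p_{Borealis} = 45 − 6p_{Borealis} + 2p_{Alta} = 0 ⇒ p_{Borealis} = 7.5 + (1/3)p_{Alta}.
Similarly p_{Alta} = 13 + (1/3)p_{Borealis}.
Substituting the second reaction function into the first: p_{Borealis} = 7.5 + (1/3)(13 + (1/3)p_{Borealis}), which gives (8/9)p_{Borealis} = 71/6 ⇒ p_{Borealis} = 13.3125.
Then p_{Alta} = 13 + (1/3)·13.3125 = 17.4375.
q_{Borealis} = 39 − 3·13.3125 + 2·17.4375 = 33.9375.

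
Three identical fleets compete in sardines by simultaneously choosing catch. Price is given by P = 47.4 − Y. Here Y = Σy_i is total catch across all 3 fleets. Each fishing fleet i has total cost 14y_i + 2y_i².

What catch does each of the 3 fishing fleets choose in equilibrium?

A representative fishing fleet's profit is π_i = y_i(47.4 − Y) − 14y_i − 2y_i², with Y = y_i + Σ_{j≠i} y_j.
First-order condition: 33.4 − 6y_i − Σ_{j≠i} y_j = 0.
In a symmetric equilibrium every fishing fleet chooses the same y, so Σ_{j≠i} y_j = 2y. The condition becomes 33.4 − 8y = 0, giving y = 33.4/8 = 4.175.

4.175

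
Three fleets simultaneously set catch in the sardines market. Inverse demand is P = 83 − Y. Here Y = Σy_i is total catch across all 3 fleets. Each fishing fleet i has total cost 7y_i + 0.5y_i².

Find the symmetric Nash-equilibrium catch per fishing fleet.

A representative fishing fleet's profit is π_i = y_i(83 − Y) − 7y_i − 0.5y_i², with Y = y_i + Σ_{j≠i} y_j.
First-order condition: 76 − 3y_i − Σ_{j≠i} y_j = 0.
With identical fishing fleets, set every y_j = y: then 76 − 3y − 2y = 0, i.e. y = 76/5 = 15.2.

15.2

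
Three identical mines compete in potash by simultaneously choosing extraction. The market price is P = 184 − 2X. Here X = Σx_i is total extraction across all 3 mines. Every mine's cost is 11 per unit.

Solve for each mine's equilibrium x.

21.625

A representative mine's profit is π_i = x_i(184 − 2X) − 11x_i, with X = x_i + Σ_{j≠i} x_j.
First-order condition: 173 − 4x_i − 2Σ_{j≠i} x_j = 0.
In a symmetric equilibrium every mine chooses the same x, so Σ_{j≠i} x_j = 2x. The condition becomes 173 − 8x = 0, giving x = 173/8 = 21.625.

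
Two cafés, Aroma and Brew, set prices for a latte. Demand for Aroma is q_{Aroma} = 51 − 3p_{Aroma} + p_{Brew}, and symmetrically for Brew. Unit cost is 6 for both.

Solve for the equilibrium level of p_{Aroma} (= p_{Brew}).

Aroma's profit: π = (p_{Aroma} − 6)(51 − 3p_{Aroma} + p_{Brew}).
∂π/∂p_{Aroma} = 69 − 6p_{Aroma} + p_{Brew} = 0 ⇒ p_{Aroma} = 11.5 + (1/6)p_{Brew}.
By symmetry p_{Brew} = p_{Aroma}; substituting into the reaction function, (5/6)p_{Aroma} = 11.5 and p_{Aroma} = 13.8.

13.8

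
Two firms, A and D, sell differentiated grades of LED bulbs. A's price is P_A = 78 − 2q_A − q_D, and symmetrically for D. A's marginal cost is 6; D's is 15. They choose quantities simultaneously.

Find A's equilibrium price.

36

Firm A's profit: π = q_A(78 − 2q_A − q_D) − 6q_A.
∂π/∂q_A = 72 − 4q_A − q_D = 0 ⇒ q_A = 18 − 0.25q_D.
Similarly q_D = 15.75 − 0.25q_A.
Plugging q_D into A's best response: q_A = 18 − 0.25(15.75 − 0.25q_A) ⇒ 0.9375q_A = 14.0625, so q_A = 15.
Then q_D = 15.75 − 0.25·15 = 12.
P_A = 78 − 2·15 − 12 = 36.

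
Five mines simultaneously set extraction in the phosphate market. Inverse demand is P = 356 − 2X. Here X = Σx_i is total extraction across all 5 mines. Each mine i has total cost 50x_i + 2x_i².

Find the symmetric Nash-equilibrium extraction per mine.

A representative mine's profit is π_i = x_i(356 − 2X) − 50x_i − 2x_i², with X = x_i + Σ_{j≠i} x_j.
First-order condition: 306 − 8x_i − 2Σ_{j≠i} x_j = 0.
With identical mines, set every x_j = x: then 306 − 8x − 8x = 0, i.e. x = 306/16 = 19.125.

19.125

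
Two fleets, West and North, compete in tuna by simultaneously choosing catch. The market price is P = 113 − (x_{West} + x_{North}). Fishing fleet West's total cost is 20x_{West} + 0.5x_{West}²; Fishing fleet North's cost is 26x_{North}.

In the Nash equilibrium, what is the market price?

59.6

Fishing fleet West's profit: π = x_{West}(113 − (x_{West} + x_{North})) − 20x_{West} − 0.5x_{West}².
∂π/∂x_{West} = 93 − 3x_{West} − x_{North} = 0, so x_{West} = 31 − (1/3)x_{North}.
For North: ∂π/∂x_{North} = 87 − 2x_{North} − x_{West} = 0 ⇒ x_{North} = 43.5 − 0.5x_{West}.
Substituting the second reaction function into the first: x_{West} = 31 − (1/3)(43.5 − 0.5x_{West}), which gives (5/6)x_{West} = 16.5 ⇒ x_{West} = 19.8.
Then x_{North} = 43.5 − 0.5·19.8 = 33.6.
Equilibrium price: P = 113 − 53.4 = 59.6.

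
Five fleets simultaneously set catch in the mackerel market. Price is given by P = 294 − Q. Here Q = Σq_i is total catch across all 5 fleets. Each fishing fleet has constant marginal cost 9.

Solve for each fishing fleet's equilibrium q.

47.5

A representative fishing fleet's profit is π_i = q_i(294 − Q) − 9q_i, with Q = q_i + Σ_{j≠i} q_j.
First-order condition: 285 − 2q_i − Σ_{j≠i} q_j = 0.
With identical fishing fleets, set every q_j = q: then 285 − 2q − 4q = 0, i.e. q = 285/6 = 47.5.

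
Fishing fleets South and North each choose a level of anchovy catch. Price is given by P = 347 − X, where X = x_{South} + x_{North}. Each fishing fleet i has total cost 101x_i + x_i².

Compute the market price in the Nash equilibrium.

248.6

Fishing fleet South's profit: π = x_{South}(347 − (x_{South} + x_{North})) − 101x_{South} − x_{South}².
∂π/∂x_{South} = 246 − 4x_{South} − x_{North} = 0, so x_{South} = 61.5 − 0.25x_{North}.
By symmetry x_{North} = x_{South}; substituting into the reaction function, 1.25x_{South} = 61.5 and x_{South} = 49.2.
Equilibrium price: P = 347 − 98.4 = 248.6.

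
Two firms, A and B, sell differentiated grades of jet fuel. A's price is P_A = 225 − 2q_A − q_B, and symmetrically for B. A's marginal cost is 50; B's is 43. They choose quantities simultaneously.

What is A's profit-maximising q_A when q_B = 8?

41.75

Firm A's profit: π = q_A(225 − 2q_A − q_B) − 50q_A.
∂π/∂q_A = 175 − 4q_A − q_B = 0 ⇒ q_A = 43.75 − 0.25q_B.
At q_B = 8: q_A = 43.75 − 0.25·8 = 41.75.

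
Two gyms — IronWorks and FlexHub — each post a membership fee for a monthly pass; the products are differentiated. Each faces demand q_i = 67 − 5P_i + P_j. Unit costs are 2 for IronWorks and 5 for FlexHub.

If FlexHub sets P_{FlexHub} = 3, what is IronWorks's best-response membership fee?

IronWorks's profit: π = (P_{IronWorks} − 2)(67 − 5P_{IronWorks} + P_{FlexHub}).
∂π/∂P_{IronWorks} = 77 − 10P_{IronWorks} + P_{FlexHub} = 0 ⇒ P_{IronWorks} = 7.7 + 0.1P_{FlexHub}.
At P_{FlexHub} = 3: P_{IronWorks} = 7.7 + 0.1·3 = 8.

8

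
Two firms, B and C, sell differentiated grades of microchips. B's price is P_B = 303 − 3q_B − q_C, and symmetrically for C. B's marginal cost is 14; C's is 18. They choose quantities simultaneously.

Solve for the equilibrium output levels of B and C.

41.4, 40.6

Firm B's profit: π = q_B(303 − 3q_B − q_C) − 14q_B.
∂π/∂q_B = 289 − 6q_B − q_C = 0 ⇒ q_B = 289/6 − (1/6)q_C.
Similarly q_C = 47.5 − (1/6)q_B.
Substituting the second reaction function into the first: q_B = 289/6 − (1/6)(47.5 − (1/6)q_B), which gives (35/36)q_B = 40.25 ⇒ q_B = 41.4.
Then q_C = 47.5 − (1/6)·41.4 = 40.6.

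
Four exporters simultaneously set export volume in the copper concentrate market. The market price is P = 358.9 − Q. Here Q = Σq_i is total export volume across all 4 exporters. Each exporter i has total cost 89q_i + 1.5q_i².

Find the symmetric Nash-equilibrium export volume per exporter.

A representative exporter's profit is π_i = q_i(358.9 − Q) − 89q_i − 1.5q_i², with Q = q_i + Σ_{j≠i} q_j.
First-order condition: 269.9 − 5q_i − Σ_{j≠i} q_j = 0.
Imposing symmetry (q_j = q for all j) turns Σ_{j≠i} q_j into 3q, so 269.9 = 8q and q = 33.7375.

33.7375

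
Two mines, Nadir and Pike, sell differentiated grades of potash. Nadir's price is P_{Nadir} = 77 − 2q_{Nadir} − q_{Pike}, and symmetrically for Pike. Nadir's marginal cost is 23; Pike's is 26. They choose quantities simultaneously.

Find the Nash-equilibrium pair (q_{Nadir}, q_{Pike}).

Mine Nadir's profit: π = q_{Nadir}(77 − 2q_{Nadir} − q_{Pike}) − 23q_{Nadir}.
∂π/∂q_{Nadir} = 54 − 4q_{Nadir} − q_{Pike} = 0 ⇒ q_{Nadir} = 13.5 − 0.25q_{Pike}.
Similarly q_{Pike} = 12.75 − 0.25q_{Nadir}.
Solving the two reaction functions simultaneously: (1 − (−0.25)(−0.25))q_{Nadir} = 13.5 − 0.25·12.75, so 0.9375q_{Nadir} = 10.3125 and q_{Nadir} = 11.
Then q_{Pike} = 12.75 − 0.25·11 = 10.

11, 10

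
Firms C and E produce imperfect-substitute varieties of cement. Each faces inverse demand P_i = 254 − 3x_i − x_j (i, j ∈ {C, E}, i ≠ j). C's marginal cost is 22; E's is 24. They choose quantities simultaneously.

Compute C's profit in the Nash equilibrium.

3306.72

Firm C's profit: π = x_C(254 − 3x_C − x_E) − 22x_C.
∂π/∂x_C = 232 − 6x_C − x_E = 0 ⇒ x_C = 116/3 − (1/6)x_E.
Similarly x_E = 115/3 − (1/6)x_C.
Substituting the second reaction function into the first: x_C = 116/3 − (1/6)(115/3 − (1/6)x_C), which gives (35/36)x_C = 581/18 ⇒ x_C = 33.2.
Then x_E = 115/3 − (1/6)·33.2 = 32.8.
P_C = 254 − 3·33.2 − 32.8 = 121.6.
Profit = (121.6 − 22)·33.2 = 3306.72.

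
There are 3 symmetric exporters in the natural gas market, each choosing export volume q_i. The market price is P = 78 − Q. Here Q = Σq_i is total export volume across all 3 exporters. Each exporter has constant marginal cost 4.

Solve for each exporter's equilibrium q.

18.5

A representative exporter's profit is π_i = q_i(78 − Q) − 4q_i, with Q = q_i + Σ_{j≠i} q_j.
First-order condition: 74 − 2q_i − Σ_{j≠i} q_j = 0.
In a symmetric equilibrium every exporter chooses the same q, so Σ_{j≠i} q_j = 2q. The condition becomes 74 − 4q = 0, giving q = 74/4 = 18.5.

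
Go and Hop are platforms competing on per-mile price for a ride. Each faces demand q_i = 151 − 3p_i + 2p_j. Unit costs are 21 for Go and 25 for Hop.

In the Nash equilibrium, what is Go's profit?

3316.6875

Go's profit: π = (p_{Go} − 21)(151 − 3p_{Go} + 2p_{Hop}).
∂π/∂p_{Go} = 214 − 6p_{Go} + 2p_{Hop} = 0 ⇒ p_{Go} = 107/3 + (1/3)p_{Hop}.
Similarly p_{Hop} = 113/3 + (1/3)p_{Go}.
Substituting the second reaction function into the first: p_{Go} = 107/3 + (1/3)(113/3 + (1/3)p_{Go}), which gives (8/9)p_{Go} = 434/9 ⇒ p_{Go} = 54.25.
Then p_{Hop} = 113/3 + (1/3)·54.25 = 55.75.
q_{Go} = 151 − 3·54.25 + 2·55.75 = 99.75.
Profit = (54.25 − 21)·99.75 = 3316.6875.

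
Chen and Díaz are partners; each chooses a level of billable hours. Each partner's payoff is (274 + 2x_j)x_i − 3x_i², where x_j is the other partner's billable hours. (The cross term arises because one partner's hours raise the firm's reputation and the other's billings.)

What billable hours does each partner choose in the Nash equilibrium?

68.5

Chen's payoff is (274 + 2x_D)x_C − 3x_C².
∂π/∂x_C = 274 + 2x_D − 6x_C = 0, so x_C = 137/3 + (1/3)x_D.
The game is symmetric, so in equilibrium x_D = x_C: the reaction function gives (2/3)x_C = 137/3, hence x_C = 68.5.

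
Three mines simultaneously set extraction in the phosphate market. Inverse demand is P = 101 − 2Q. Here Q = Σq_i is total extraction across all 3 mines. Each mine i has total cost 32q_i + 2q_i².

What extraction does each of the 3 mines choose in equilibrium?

5.75

A representative mine's profit is π_i = q_i(101 − 2Q) − 32q_i − 2q_i², with Q = q_i + Σ_{j≠i} q_j.
First-order condition: 69 − 8q_i − 2Σ_{j≠i} q_j = 0.
In a symmetric equilibrium every mine chooses the same q, so Σ_{j≠i} q_j = 2q. The condition becomes 69 − 12q = 0, giving q = 69/12 = 5.75.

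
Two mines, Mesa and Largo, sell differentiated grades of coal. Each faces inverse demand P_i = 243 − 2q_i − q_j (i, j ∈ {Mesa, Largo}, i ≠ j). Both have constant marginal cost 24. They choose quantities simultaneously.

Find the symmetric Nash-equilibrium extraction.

43.8

Mine Mesa's profit: π = q_{Mesa}(243 − 2q_{Mesa} − q_{Largo}) − 24q_{Mesa}.
∂π/∂q_{Mesa} = 219 − 4q_{Mesa} − q_{Largo} = 0 ⇒ q_{Mesa} = 54.75 − 0.25q_{Largo}.
By symmetry q_{Largo} = q_{Mesa}; substituting into the reaction function, 1.25q_{Mesa} = 54.75 and q_{Mesa} = 43.8.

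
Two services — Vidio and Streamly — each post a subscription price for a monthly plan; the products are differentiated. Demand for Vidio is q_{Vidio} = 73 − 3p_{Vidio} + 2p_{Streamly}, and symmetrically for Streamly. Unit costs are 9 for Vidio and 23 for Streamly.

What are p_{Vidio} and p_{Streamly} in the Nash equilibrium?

27.625, 32.875

Vidio's profit: π = (p_{Vidio} − 9)(73 − 3p_{Vidio} + 2p_{Streamly}).
∂π/∂p_{Vidio} = 100 − 6p_{Vidio} + 2p_{Streamly} = 0 ⇒ p_{Vidio} = 50/3 + (1/3)p_{Streamly}.
Similarly p_{Streamly} = 71/3 + (1/3)p_{Vidio}.
Solving the two reaction functions simultaneously: (1 − (1/3)(1/3))p_{Vidio} = 50/3 + (1/3)·(71/3), so (8/9)p_{Vidio} = 221/9 and p_{Vidio} = 27.625.
Then p_{Streamly} = 71/3 + (1/3)·27.625 = 32.875.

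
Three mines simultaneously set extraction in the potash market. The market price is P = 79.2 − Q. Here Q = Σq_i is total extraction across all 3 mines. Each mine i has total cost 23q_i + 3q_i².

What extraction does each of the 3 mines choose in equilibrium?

A representative mine's profit is π_i = q_i(79.2 − Q) − 23q_i − 3q_i², with Q = q_i + Σ_{j≠i} q_j.
First-order condition: 56.2 − 8q_i − Σ_{j≠i} q_j = 0.
In a symmetric equilibrium every mine chooses the same q, so Σ_{j≠i} q_j = 2q. The condition becomes 56.2 − 10q = 0, giving q = 56.2/10 = 5.62.

5.62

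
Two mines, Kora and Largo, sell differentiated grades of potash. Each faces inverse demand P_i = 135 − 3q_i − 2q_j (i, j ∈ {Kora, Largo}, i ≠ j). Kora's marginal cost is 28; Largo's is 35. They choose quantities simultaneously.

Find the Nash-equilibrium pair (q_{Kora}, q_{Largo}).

Mine Kora's profit: π = q_{Kora}(135 − 3q_{Kora} − 2q_{Largo}) − 28q_{Kora}.
∂π/∂q_{Kora} = 107 − 6q_{Kora} − 2q_{Largo} = 0 ⇒ q_{Kora} = 107/6 − (1/3)q_{Largo}.
Similarly q_{Largo} = 50/3 − (1/3)q_{Kora}.
Substituting the second reaction function into the first: q_{Kora} = 107/6 − (1/3)(50/3 − (1/3)q_{Kora}), which gives (8/9)q_{Kora} = 221/18 ⇒ q_{Kora} = 13.8125.
Then q_{Largo} = 50/3 − (1/3)·13.8125 = 12.0625.

13.8125, 12.0625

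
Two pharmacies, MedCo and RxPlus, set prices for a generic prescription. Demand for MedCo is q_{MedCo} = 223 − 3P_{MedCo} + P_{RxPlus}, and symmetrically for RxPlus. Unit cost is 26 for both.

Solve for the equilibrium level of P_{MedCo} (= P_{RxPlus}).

MedCo's profit: π = (P_{MedCo} − 26)(223 − 3P_{MedCo} + P_{RxPlus}).
∂π/∂P_{MedCo} = 301 − 6P_{MedCo} + P_{RxPlus} = 0 ⇒ P_{MedCo} = 301/6 + (1/6)P_{RxPlus}.
Setting P_{MedCo} = P_{RxPlus} in the reaction function: P_{MedCo} = 301/6 + (1/6)P_{MedCo}, so P_{MedCo} = (301/6) / (5/6) = 60.2.

60.2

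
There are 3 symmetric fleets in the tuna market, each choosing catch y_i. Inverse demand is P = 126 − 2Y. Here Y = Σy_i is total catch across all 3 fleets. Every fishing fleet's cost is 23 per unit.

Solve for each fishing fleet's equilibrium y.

12.875

A representative fishing fleet's profit is π_i = y_i(126 − 2Y) − 23y_i, with Y = y_i + Σ_{j≠i} y_j.
First-order condition: 103 − 4y_i − 2Σ_{j≠i} y_j = 0.
Imposing symmetry (y_j = y for all j) turns Σ_{j≠i} y_j into 2y, so 103 = 8y and y = 12.875.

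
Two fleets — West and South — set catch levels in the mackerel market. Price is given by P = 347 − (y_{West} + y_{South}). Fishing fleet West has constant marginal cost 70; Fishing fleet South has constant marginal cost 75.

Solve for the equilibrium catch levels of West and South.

94, 89

Fishing fleet West's profit: π = y_{West}(347 − (y_{West} + y_{South})) − 70y_{West}.
∂π/∂y_{West} = 277 − 2y_{West} − y_{South} = 0, so y_{West} = 138.5 − 0.5y_{South}.
By the same steps for South: y_{South} = 136 − 0.5y_{West}.
Substituting the second reaction function into the first: y_{West} = 138.5 − 0.5(136 − 0.5y_{West}), which gives 0.75y_{West} = 70.5 ⇒ y_{West} = 94.
Then y_{South} = 136 − 0.5·94 = 89.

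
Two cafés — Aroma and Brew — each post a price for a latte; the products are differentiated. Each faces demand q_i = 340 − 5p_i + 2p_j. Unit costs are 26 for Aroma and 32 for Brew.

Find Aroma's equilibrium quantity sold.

Aroma's profit: π = (p_{Aroma} − 26)(340 − 5p_{Aroma} + 2p_{Brew}).
∂π/∂p_{Aroma} = 470 − 10p_{Aroma} + 2p_{Brew} = 0 ⇒ p_{Aroma} = 47 + 0.2p_{Brew}.
Similarly p_{Brew} = 50 + 0.2p_{Aroma}.
Plugging p_{Brew} into Aroma's best response: p_{Aroma} = 47 + 0.2(50 + 0.2p_{Aroma}) ⇒ 0.96p_{Aroma} = 57, so p_{Aroma} = 59.375.
Then p_{Brew} = 50 + 0.2·59.375 = 61.875.
q_{Aroma} = 340 − 5·59.375 + 2·61.875 = 166.875.

166.875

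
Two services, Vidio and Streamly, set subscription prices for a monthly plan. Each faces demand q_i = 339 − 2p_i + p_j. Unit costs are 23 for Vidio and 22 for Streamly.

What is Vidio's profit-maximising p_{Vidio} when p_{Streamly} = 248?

Vidio's profit: π = (p_{Vidio} − 23)(339 − 2p_{Vidio} + p_{Streamly}).
∂π/∂p_{Vidio} = 385 − 4p_{Vidio} + p_{Streamly} = 0 ⇒ p_{Vidio} = 96.25 + 0.25p_{Streamly}.
At p_{Streamly} = 248: p_{Vidio} = 96.25 + 0.25·248 = 158.25.

158.25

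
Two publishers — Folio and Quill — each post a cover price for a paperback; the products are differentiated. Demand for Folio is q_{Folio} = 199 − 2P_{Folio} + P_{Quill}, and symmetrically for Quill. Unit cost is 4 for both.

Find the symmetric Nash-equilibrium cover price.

69

Folio's profit: π = (P_{Folio} − 4)(199 − 2P_{Folio} + P_{Quill}).
∂π/∂P_{Folio} = 207 − 4P_{Folio} + P_{Quill} = 0 ⇒ P_{Folio} = 51.75 + 0.25P_{Quill}.
Setting P_{Folio} = P_{Quill} in the reaction function: P_{Folio} = 51.75 + 0.25P_{Folio}, so P_{Folio} = 51.75 / 0.75 = 69.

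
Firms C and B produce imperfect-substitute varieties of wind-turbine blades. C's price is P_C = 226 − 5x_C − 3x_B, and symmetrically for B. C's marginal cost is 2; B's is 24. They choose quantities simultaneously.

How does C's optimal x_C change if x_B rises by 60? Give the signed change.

Firm C's profit: π = x_C(226 − 5x_C − 3x_B) − 2x_C.
∂π/∂x_C = 224 − 10x_C − 3x_B = 0 ⇒ x_C = 22.4 − 0.3x_B.
The reaction-function slope is −0.3, so a 60-unit rise in x_B moves x_C by −0.3 × 60 = −18. C's best response falls — the actions are strategic substitutes.

-18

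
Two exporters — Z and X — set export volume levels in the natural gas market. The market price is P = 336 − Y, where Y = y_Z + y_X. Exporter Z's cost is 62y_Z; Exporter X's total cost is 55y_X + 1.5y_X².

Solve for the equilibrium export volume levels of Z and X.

Exporter Z's profit: π = y_Z(336 − (y_Z + y_X)) − 62y_Z.
∂π/∂y_Z = 274 − 2y_Z − y_X = 0, so y_Z = 137 − 0.5y_X.
For X: ∂π/∂y_X = 281 − 5y_X − y_Z = 0 ⇒ y_X = 56.2 − 0.2y_Z.
Solving the two reaction functions simultaneously: (1 − (−0.5)(−0.2))y_Z = 137 − 0.5·56.2, so 0.9y_Z = 108.9 and y_Z = 121.
Then y_X = 56.2 − 0.2·121 = 32.

121, 32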